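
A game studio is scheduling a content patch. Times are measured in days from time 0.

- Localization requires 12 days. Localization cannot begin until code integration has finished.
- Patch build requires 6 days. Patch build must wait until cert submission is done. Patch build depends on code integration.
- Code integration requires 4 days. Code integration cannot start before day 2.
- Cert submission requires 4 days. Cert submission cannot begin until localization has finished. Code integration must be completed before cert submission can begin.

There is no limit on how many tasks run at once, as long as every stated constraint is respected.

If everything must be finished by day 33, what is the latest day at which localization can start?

11

Patch build must finish by day 33; it takes 6 days, so it must start by 33 − 6 = day 27.
Cert submission has to be done before patch build (must start by day 27). That means finishing by day 27, i.e. starting by 27 − 4 = day 23.
Since cert submission (must start by day 23) depends on it, localization must finish by day 23. Backing off its 12-day duration gives a latest start of day 11.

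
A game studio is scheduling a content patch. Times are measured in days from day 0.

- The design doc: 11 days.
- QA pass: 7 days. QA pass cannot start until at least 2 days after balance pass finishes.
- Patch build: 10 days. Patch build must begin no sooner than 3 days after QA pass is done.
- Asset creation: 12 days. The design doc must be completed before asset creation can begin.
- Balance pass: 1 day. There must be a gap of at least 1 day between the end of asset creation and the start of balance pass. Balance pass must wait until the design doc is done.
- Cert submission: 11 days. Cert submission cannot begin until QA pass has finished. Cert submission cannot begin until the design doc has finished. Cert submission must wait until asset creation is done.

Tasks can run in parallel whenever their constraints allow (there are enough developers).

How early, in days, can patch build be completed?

Nothing blocks the design doc, so it runs from day 0 to day 11.
Asset creation waits on the design doc (finishes day 11), so it starts at day 11 and finishes at 11 + 12 = day 23.
Balance pass needs all of asset creation (finishes day 23, plus 1-day gap → day 24); the design doc (finishes day 11). That puts its earliest start at day 24; it finishes at 24 + 1 = day 25.
After balance pass (finishes day 25, plus 2-day gap → day 27), QA pass can start at day 27 and finishes at day 34.
Patch build cannot begin until QA pass (finishes day 34, plus 3-day gap → day 37). It runs from day 37 to 37 + 10 = day 47.

47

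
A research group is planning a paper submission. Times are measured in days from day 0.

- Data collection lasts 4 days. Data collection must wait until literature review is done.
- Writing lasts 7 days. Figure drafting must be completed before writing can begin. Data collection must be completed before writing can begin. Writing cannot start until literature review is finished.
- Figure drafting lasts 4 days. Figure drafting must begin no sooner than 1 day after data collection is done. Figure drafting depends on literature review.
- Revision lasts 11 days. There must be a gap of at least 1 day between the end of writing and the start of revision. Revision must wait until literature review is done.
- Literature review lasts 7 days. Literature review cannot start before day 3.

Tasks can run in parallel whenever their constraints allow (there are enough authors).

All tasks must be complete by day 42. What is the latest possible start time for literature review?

Nothing follows revision; the deadline of day 42 is its only limit. It must start by 42 − 11 = day 31.
Writing must finish before revision (must start by day 31, minus 1-day gap → day 30). With a 7-day duration, writing must start by 30 − 7 = day 23.
Figure drafting has to be done before writing (must start by day 23). That means finishing by day 23, i.e. starting by 23 − 4 = day 19.
Data collection feeds figure drafting (must start by day 19, minus 1-day gap → day 18); writing (must start by day 23). Taking the minimum, data collection must finish by day 18 and start by 18 − 4 = day 14.
Literature review has several dependents: data collection (must start by day 14); figure drafting (must start by day 19); writing (must start by day 23); revision (must start by day 31). The earliest of those limits is day 14, so literature review must start by 14 − 7 = day 7.

7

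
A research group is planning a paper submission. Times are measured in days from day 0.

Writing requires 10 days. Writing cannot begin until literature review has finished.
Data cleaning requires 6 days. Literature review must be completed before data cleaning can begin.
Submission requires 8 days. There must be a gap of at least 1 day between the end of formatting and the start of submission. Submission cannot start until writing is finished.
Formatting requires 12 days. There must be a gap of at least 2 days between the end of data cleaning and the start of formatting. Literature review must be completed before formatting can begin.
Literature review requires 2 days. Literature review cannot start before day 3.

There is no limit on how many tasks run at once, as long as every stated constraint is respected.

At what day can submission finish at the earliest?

34

After its own release at day 3, literature review can start at day 3 and finishes at day 5.
Writing cannot begin until literature review (finishes day 5). It runs from day 5 to 5 + 10 = day 15.
Data cleaning waits on literature review (finishes day 5), so it starts at day 5 and finishes at 5 + 6 = day 11.
Formatting cannot start until data cleaning (finishes day 11, plus 2-day gap → day 13); literature review (finishes day 5). The controlling bound is day 13, so formatting finishes at 13 + 12 = day 25.
Submission cannot start until formatting (finishes day 25, plus 1-day gap → day 26); writing (finishes day 15). The controlling bound is day 26, so submission finishes at 26 + 8 = day 34.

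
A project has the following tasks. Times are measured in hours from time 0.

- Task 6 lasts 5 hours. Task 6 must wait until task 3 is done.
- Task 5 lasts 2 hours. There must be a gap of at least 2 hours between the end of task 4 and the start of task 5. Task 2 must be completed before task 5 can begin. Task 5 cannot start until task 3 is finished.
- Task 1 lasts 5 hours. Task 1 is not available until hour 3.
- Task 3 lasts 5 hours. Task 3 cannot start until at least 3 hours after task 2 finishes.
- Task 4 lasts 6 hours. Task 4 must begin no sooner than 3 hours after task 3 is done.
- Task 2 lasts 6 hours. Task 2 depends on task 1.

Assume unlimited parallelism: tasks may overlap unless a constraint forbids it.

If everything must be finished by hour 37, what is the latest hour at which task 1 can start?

5

Task 5 has no dependents, so it just needs to finish by hour 37. Starting by 37 − 2 = hour 35 achieves that.
Task 4 must finish before task 5 (must start by hour 35, minus 2-hour gap → hour 33). With a 6-hour duration, task 4 must start by 33 − 6 = hour 27.
To finish by hour 37, task 6 (duration 5) must start no later than hour 32.
Task 3 has several dependents: task 4 (must start by hour 27, minus 3-hour gap → hour 24); task 5 (must start by hour 35); task 6 (must start by hour 32). The earliest of those limits is hour 24, so task 3 must start by 24 − 5 = hour 19.
Task 2 feeds task 3 (must start by hour 19, minus 3-hour gap → hour 16); task 5 (must start by hour 35). Taking the minimum, task 2 must finish by hour 16 and start by 16 − 6 = hour 10.
Task 1 has to be done before task 2 (must start by hour 10). That means finishing by hour 10, i.e. starting by 10 − 5 = hour 5.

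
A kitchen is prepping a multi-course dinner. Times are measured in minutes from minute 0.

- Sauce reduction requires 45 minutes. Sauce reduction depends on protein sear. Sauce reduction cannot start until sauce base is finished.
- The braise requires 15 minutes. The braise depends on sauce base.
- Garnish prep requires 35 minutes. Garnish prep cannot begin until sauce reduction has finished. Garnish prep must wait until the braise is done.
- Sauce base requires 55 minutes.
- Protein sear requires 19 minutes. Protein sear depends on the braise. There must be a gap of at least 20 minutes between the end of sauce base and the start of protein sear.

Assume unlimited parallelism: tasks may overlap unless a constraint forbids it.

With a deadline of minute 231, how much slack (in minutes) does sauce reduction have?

Nothing blocks sauce base, so it runs from minute 0 to minute 55.
After sauce base (finishes minute 55), the braise can start at minute 55 and finishes at minute 70.
Protein sear needs all of the braise (finishes minute 70); sauce base (finishes minute 55, plus 20-minute gap → minute 75). That puts its earliest start at minute 75; it finishes at 75 + 19 = minute 94.
For sauce reduction: protein sear (finishes minute 94); sauce base (finishes minute 55). Taking the maximum gives a start of minute 94, and it finishes at 94 + 45 = minute 139.

Working backward from the deadline:
To finish by minute 231, garnish prep (duration 35) must start no later than minute 196.
Sauce reduction must finish before garnish prep (must start by minute 196). With a 45-minute duration, sauce reduction must start by 196 − 45 = minute 151.
So sauce reduction can start as early as minute 94 and as late as minute 151, giving 151 − 94 = 57 minutes of slack.

57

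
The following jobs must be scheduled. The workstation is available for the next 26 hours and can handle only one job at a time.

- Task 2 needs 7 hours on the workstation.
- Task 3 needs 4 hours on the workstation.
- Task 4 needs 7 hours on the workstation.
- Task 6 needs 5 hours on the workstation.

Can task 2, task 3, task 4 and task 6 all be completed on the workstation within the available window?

Yes

Running back to back, the jobs need 7 + 4 + 7 + 5 = 23 hours on the workstation.
Since 23 ≤ 26, they fit within the window.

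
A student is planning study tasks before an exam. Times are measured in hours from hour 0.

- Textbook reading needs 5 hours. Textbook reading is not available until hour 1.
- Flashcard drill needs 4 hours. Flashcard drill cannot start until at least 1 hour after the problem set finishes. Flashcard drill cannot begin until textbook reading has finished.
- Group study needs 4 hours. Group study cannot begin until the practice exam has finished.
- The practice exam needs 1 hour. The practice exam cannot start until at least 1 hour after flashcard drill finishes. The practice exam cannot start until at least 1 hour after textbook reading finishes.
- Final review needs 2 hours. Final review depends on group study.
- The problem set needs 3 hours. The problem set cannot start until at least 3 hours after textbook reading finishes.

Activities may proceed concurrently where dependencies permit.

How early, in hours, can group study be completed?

23

After its own release at hour 1, textbook reading can start at hour 1 and finishes at hour 6.
The problem set waits on textbook reading (finishes hour 6, plus 3-hour gap → hour 9), so it starts at hour 9 and finishes at 9 + 3 = hour 12.
Flashcard drill needs all of the problem set (finishes hour 12, plus 1-hour gap → hour 13); textbook reading (finishes hour 6). That puts its earliest start at hour 13; it finishes at 13 + 4 = hour 17.
The practice exam cannot start until flashcard drill (finishes hour 17, plus 1-hour gap → hour 18); textbook reading (finishes hour 6, plus 1-hour gap → hour 7). The controlling bound is hour 18, so the practice exam finishes at 18 + 1 = hour 19.
Group study cannot begin until the practice exam (finishes hour 19). It runs from hour 19 to 19 + 4 = hour 23.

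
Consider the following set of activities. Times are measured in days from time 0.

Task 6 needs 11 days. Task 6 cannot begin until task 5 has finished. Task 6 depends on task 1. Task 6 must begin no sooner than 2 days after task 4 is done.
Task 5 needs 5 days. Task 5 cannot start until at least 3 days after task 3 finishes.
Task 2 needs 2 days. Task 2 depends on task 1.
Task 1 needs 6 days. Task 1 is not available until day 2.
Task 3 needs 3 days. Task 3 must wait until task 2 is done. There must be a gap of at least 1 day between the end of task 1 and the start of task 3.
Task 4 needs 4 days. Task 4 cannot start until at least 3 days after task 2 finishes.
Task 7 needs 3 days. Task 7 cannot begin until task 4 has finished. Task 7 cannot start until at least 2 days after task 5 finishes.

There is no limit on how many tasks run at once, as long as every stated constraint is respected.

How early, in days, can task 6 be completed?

Task 1 cannot begin until its own release at day 2. It runs from day 2 to 2 + 6 = day 8.
Task 2 waits on task 1 (finishes day 8), so it starts at day 8 and finishes at 8 + 2 = day 10.
After task 2 (finishes day 10, plus 3-day gap → day 13), task 4 can start at day 13 and finishes at day 17.
For task 3: task 2 (finishes day 10); task 1 (finishes day 8, plus 1-day gap → day 9). Taking the maximum gives a start of day 10, and it finishes at 10 + 3 = day 13.
After task 3 (finishes day 13, plus 3-day gap → day 16), task 5 can start at day 16 and finishes at day 21.
For task 6: task 5 (finishes day 21); task 1 (finishes day 8); task 4 (finishes day 17, plus 2-day gap → day 19). Taking the maximum gives a start of day 21, and it finishes at 21 + 11 = day 32.

32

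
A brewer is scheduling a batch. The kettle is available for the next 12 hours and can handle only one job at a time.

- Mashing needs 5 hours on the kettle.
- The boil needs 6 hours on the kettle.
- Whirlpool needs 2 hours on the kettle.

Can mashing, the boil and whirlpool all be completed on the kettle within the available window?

Running back to back, the jobs need 5 + 6 + 2 = 13 hours on the kettle.
Since 13 > 12, they cannot all fit.

No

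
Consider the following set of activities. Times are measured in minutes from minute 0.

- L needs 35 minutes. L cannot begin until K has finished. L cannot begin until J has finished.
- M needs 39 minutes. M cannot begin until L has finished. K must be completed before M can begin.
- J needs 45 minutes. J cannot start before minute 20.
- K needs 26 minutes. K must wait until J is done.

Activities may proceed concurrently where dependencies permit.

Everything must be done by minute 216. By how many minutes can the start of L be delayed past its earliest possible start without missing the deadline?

J cannot begin until its own release at minute 20. It runs from minute 20 to 20 + 45 = minute 65.
K cannot begin until J (finishes minute 65). It runs from minute 65 to 65 + 26 = minute 91.
L cannot start until K (finishes minute 91); J (finishes minute 65). The controlling bound is minute 91, so L finishes at 91 + 35 = minute 126.

Working backward from the deadline:
Nothing follows M; the deadline of minute 216 is its only limit. It must start by 216 − 39 = minute 177.
L feeds into M (must start by minute 177); so L must finish by minute 177 and therefore start by minute 142.
So L can start as early as minute 91 and as late as minute 142, giving 142 − 91 = 51 minutes of slack.

51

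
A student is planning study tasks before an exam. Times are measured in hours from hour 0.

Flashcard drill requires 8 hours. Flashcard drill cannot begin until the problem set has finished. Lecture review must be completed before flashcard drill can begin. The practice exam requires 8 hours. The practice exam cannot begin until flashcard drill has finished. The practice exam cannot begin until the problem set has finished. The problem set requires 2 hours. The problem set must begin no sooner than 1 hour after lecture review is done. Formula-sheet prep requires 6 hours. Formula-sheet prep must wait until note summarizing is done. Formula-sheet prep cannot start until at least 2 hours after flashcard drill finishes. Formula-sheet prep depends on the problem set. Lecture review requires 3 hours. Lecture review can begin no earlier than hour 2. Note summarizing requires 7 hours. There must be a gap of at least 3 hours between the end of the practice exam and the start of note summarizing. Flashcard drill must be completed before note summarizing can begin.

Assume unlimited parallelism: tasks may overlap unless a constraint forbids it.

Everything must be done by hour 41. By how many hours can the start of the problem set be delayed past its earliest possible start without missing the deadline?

After its own release at hour 2, lecture review can start at hour 2 and finishes at hour 5.
The problem set waits on lecture review (finishes hour 5, plus 1-hour gap → hour 6), so it starts at hour 6 and finishes at 6 + 2 = hour 8.

Working backward from the deadline:
Nothing follows formula-sheet prep; the deadline of hour 41 is its only limit. It must start by 41 − 6 = hour 35.
Note summarizing must finish before formula-sheet prep (must start by hour 35). With a 7-hour duration, note summarizing must start by 35 − 7 = hour 28.
Since note summarizing (must start by hour 28, minus 3-hour gap → hour 25) depends on it, the practice exam must finish by hour 25. Backing off its 8-hour duration gives a latest start of hour 17.
Flashcard drill has several dependents: the practice exam (must start by hour 17); note summarizing (must start by hour 28); formula-sheet prep (must start by hour 35, minus 2-hour gap → hour 33). The earliest of those limits is hour 17, so flashcard drill must start by 17 − 8 = hour 9.
The problem set must finish in time for flashcard drill (must start by hour 9); the practice exam (must start by hour 17); formula-sheet prep (must start by hour 35). The tightest is hour 9, so the problem set must start by 9 − 2 = hour 7.
So the problem set can start as early as hour 6 and as late as hour 7, giving 7 − 6 = 1 hour of slack.

1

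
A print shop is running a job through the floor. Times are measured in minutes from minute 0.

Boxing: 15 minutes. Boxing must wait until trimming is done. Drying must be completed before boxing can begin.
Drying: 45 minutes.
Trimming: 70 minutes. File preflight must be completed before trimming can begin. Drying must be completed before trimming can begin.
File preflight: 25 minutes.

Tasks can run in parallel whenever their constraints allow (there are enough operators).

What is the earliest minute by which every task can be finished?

Nothing blocks drying, so it runs from minute 0 to minute 45.
File preflight has no prerequisites, so it starts at minute 0 and finishes at minute 25.
Trimming cannot start until file preflight (finishes minute 25); drying (finishes minute 45). The controlling bound is minute 45, so trimming finishes at 45 + 70 = minute 115.
Boxing needs all of trimming (finishes minute 115); drying (finishes minute 45). That puts its earliest start at minute 115; it finishes at 115 + 15 = minute 130.
All tasks are finished once the last one completes. Finish times: File preflight at 25, Drying at 45, Trimming at 115, Boxing at 130. The latest is minute 130.

130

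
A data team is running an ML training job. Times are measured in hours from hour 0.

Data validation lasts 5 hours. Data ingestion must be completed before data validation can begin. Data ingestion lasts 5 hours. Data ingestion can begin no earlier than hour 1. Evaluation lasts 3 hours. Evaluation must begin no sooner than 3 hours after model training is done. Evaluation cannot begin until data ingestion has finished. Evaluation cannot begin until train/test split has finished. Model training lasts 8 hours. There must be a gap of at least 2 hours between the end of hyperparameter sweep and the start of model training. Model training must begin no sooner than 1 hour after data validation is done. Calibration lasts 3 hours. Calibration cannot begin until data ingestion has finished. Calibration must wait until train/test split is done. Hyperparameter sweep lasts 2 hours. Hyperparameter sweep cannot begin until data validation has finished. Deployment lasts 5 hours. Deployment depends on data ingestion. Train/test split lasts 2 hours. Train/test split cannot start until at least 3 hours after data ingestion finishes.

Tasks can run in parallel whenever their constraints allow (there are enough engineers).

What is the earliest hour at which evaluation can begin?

Data ingestion cannot begin until its own release at hour 1. It runs from hour 1 to 1 + 5 = hour 6.
After data ingestion (finishes hour 6, plus 3-hour gap → hour 9), train/test split can start at hour 9 and finishes at hour 11.
Data validation waits on data ingestion (finishes hour 6), so it starts at hour 6 and finishes at 6 + 5 = hour 11.
Hyperparameter sweep cannot begin until data validation (finishes hour 11). It runs from hour 11 to 11 + 2 = hour 13.
Model training needs all of hyperparameter sweep (finishes hour 13, plus 2-hour gap → hour 15); data validation (finishes hour 11, plus 1-hour gap → hour 12). That puts its earliest start at hour 15; it finishes at 15 + 8 = hour 23.
Evaluation waits on model training (finishes hour 23, plus 3-hour gap → hour 26); data ingestion (finishes hour 6); train/test split (finishes hour 11). The latest of these is hour 26, which is the earliest evaluation can start.

26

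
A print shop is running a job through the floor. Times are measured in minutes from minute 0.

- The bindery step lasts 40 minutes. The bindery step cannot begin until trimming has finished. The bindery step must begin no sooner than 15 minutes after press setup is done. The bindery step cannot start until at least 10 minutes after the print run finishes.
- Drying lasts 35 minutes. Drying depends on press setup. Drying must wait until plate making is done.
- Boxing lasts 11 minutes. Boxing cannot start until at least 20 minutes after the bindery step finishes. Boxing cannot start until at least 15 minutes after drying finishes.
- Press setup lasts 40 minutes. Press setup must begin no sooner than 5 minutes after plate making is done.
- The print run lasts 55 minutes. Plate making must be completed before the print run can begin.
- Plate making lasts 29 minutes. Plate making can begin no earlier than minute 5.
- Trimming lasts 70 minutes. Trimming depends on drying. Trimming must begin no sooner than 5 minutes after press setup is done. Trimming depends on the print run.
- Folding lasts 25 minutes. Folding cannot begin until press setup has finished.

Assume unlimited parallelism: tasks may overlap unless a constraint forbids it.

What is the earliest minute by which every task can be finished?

Plate making cannot begin until its own release at minute 5. It runs from minute 5 to 5 + 29 = minute 34.
After plate making (finishes minute 34), the print run can start at minute 34 and finishes at minute 89.
Press setup waits on plate making (finishes minute 34, plus 5-minute gap → minute 39), so it starts at minute 39 and finishes at 39 + 40 = minute 79.
Folding waits on press setup (finishes minute 79), so it starts at minute 79 and finishes at 79 + 25 = minute 104.
For drying: press setup (finishes minute 79); plate making (finishes minute 34). Taking the maximum gives a start of minute 79, and it finishes at 79 + 35 = minute 114.
For trimming: drying (finishes minute 114); press setup (finishes minute 79, plus 5-minute gap → minute 84); the print run (finishes minute 89). Taking the maximum gives a start of minute 114, and it finishes at 114 + 70 = minute 184.
For the bindery step: trimming (finishes minute 184); press setup (finishes minute 79, plus 15-minute gap → minute 94); the print run (finishes minute 89, plus 10-minute gap → minute 99). Taking the maximum gives a start of minute 184, and it finishes at 184 + 40 = minute 224.
Boxing needs all of the bindery step (finishes minute 224, plus 20-minute gap → minute 244); drying (finishes minute 114, plus 15-minute gap → minute 129). That puts its earliest start at minute 244; it finishes at 244 + 11 = minute 255.
All tasks are finished once the last one completes. Finish times: Plate making at 34, Press setup at 79, The print run at 89, Drying at 114, Trimming at 184, Folding at 104, The bindery step at 224, Boxing at 255. The latest is minute 255.

255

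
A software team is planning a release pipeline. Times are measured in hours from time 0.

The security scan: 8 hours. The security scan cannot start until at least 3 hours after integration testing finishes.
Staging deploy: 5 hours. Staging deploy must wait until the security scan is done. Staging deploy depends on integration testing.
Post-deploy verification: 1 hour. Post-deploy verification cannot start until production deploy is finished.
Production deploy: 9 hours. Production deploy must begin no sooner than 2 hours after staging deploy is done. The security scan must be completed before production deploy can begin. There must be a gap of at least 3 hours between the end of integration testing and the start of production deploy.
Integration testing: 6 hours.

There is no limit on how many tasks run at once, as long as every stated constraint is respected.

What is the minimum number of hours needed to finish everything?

Nothing blocks integration testing, so it runs from hour 0 to hour 6.
The security scan waits on integration testing (finishes hour 6, plus 3-hour gap → hour 9), so it starts at hour 9 and finishes at 9 + 8 = hour 17.
For staging deploy: the security scan (finishes hour 17); integration testing (finishes hour 6). Taking the maximum gives a start of hour 17, and it finishes at 17 + 5 = hour 22.
Production deploy needs all of staging deploy (finishes hour 22, plus 2-hour gap → hour 24); the security scan (finishes hour 17); integration testing (finishes hour 6, plus 3-hour gap → hour 9). That puts its earliest start at hour 24; it finishes at 24 + 9 = hour 33.
After production deploy (finishes hour 33), post-deploy verification can start at hour 33 and finishes at hour 34.
All tasks are finished once the last one completes. Finish times: Integration testing at 6, The security scan at 17, Staging deploy at 22, Production deploy at 33, Post-deploy verification at 34. The latest is hour 34.

34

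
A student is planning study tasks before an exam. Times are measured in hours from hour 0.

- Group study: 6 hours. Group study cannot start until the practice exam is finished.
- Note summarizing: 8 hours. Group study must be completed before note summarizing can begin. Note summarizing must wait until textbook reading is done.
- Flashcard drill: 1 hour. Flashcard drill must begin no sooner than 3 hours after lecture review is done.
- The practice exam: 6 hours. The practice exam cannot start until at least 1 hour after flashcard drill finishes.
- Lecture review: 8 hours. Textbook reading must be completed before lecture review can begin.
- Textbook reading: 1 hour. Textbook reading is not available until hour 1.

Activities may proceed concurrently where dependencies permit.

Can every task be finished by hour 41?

Textbook reading cannot begin until its own release at hour 1. It runs from hour 1 to 1 + 1 = hour 2.
After textbook reading (finishes hour 2), lecture review can start at hour 2 and finishes at hour 10.
Flashcard drill waits on lecture review (finishes hour 10, plus 3-hour gap → hour 13), so it starts at hour 13 and finishes at 13 + 1 = hour 14.
The practice exam cannot begin until flashcard drill (finishes hour 14, plus 1-hour gap → hour 15). It runs from hour 15 to 15 + 6 = hour 21.
Group study cannot begin until the practice exam (finishes hour 21). It runs from hour 21 to 21 + 6 = hour 27.
For note summarizing: group study (finishes hour 27); textbook reading (finishes hour 2). Taking the maximum gives a start of hour 27, and it finishes at 27 + 8 = hour 35.
Every task is finished by hour 35, which is no later than the deadline of 41, so the schedule is feasible.

Yes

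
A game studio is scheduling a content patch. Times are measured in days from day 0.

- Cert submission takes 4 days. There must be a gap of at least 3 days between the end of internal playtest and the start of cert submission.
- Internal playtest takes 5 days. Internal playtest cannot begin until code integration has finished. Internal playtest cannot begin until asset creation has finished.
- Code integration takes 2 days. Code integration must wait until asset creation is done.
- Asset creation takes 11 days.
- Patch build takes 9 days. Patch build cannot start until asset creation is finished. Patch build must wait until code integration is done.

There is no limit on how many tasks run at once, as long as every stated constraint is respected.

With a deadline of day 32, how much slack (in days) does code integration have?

Asset creation has no prerequisites, so it starts at day 0 and finishes at day 11.
Code integration cannot begin until asset creation (finishes day 11). It runs from day 11 to 11 + 2 = day 13.

Working backward from the deadline:
To finish by day 32, cert submission (duration 4) must start no later than day 28.
Internal playtest must finish before cert submission (must start by day 28, minus 3-day gap → day 25). With a 5-day duration, internal playtest must start by 25 − 5 = day 20.
Patch build must finish by day 32; it takes 9 days, so it must start by 32 − 9 = day 23.
Code integration must finish in time for internal playtest (must start by day 20); patch build (must start by day 23). The tightest is day 20, so code integration must start by 20 − 2 = day 18.
So code integration can start as early as day 11 and as late as day 18, giving 18 − 11 = 7 days of slack.

7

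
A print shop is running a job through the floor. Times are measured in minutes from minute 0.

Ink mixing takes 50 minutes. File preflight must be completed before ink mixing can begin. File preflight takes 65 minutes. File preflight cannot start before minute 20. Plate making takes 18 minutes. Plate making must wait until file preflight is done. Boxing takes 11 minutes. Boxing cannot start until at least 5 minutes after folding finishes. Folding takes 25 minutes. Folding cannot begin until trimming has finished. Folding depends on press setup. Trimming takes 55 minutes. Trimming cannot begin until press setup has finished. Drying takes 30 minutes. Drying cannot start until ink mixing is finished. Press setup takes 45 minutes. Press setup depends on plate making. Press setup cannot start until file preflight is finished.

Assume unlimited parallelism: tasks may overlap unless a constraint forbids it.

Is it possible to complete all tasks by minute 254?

File preflight cannot begin until its own release at minute 20. It runs from minute 20 to 20 + 65 = minute 85.
Ink mixing waits on file preflight (finishes minute 85), so it starts at minute 85 and finishes at 85 + 50 = minute 135.
Drying cannot begin until ink mixing (finishes minute 135). It runs from minute 135 to 135 + 30 = minute 165.
Plate making cannot begin until file preflight (finishes minute 85). It runs from minute 85 to 85 + 18 = minute 103.
Press setup cannot start until plate making (finishes minute 103); file preflight (finishes minute 85). The controlling bound is minute 103, so press setup finishes at 103 + 45 = minute 148.
Trimming cannot begin until press setup (finishes minute 148). It runs from minute 148 to 148 + 55 = minute 203.
Folding needs all of trimming (finishes minute 203); press setup (finishes minute 148). That puts its earliest start at minute 203; it finishes at 203 + 25 = minute 228.
Boxing cannot begin until folding (finishes minute 228, plus 5-minute gap → minute 233). It runs from minute 233 to 233 + 11 = minute 244.
Every task is finished by minute 244, which is no later than the deadline of 254, so the schedule is feasible.

Yes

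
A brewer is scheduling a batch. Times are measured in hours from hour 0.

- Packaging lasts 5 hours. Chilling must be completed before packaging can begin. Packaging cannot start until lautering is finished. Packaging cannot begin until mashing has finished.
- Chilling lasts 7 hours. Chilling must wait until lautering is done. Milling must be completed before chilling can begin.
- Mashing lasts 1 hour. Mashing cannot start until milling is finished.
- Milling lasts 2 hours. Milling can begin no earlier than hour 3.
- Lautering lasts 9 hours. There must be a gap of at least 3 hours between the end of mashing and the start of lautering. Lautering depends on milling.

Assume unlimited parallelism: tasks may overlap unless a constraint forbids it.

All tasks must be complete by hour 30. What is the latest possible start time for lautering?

Nothing follows packaging; the deadline of hour 30 is its only limit. It must start by 30 − 5 = hour 25.
Chilling feeds into packaging (must start by hour 25); so chilling must finish by hour 25 and therefore start by hour 18.
Lautering has several dependents: chilling (must start by hour 18); packaging (must start by hour 25). The earliest of those limits is hour 18, so lautering must start by 18 − 9 = hour 9.

9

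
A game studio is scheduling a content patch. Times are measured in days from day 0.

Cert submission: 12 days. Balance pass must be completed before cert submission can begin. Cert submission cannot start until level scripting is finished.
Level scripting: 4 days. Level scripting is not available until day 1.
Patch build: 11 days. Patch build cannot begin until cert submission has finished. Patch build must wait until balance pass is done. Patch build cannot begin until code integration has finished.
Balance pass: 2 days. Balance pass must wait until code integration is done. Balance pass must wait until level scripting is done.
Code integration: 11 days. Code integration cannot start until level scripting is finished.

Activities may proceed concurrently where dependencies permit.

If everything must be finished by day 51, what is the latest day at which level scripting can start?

Patch build must finish by day 51; it takes 11 days, so it must start by 51 − 11 = day 40.
Since patch build (must start by day 40) depends on it, cert submission must finish by day 40. Backing off its 12-day duration gives a latest start of day 28.
Balance pass must finish in time for cert submission (must start by day 28); patch build (must start by day 40). The tightest is day 28, so balance pass must start by 28 − 2 = day 26.
Code integration feeds balance pass (must start by day 26); patch build (must start by day 40). Taking the minimum, code integration must finish by day 26 and start by 26 − 11 = day 15.
Level scripting feeds code integration (must start by day 15); balance pass (must start by day 26); cert submission (must start by day 28). Taking the minimum, level scripting must finish by day 15 and start by 15 − 4 = day 11.

11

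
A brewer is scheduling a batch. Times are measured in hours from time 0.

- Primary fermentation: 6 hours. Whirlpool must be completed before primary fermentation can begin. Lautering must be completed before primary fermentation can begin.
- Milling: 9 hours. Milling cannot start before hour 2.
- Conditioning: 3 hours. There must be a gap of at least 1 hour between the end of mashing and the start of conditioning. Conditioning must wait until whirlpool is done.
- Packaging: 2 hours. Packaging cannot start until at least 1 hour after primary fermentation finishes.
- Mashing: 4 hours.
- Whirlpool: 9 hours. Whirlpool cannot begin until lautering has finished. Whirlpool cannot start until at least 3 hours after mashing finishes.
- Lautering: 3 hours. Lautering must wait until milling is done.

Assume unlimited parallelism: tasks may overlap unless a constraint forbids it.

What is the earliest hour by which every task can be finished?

Mashing has no prerequisites, so it starts at hour 0 and finishes at hour 4.
After its own release at hour 2, milling can start at hour 2 and finishes at hour 11.
Lautering waits on milling (finishes hour 11), so it starts at hour 11 and finishes at 11 + 3 = hour 14.
Whirlpool cannot start until lautering (finishes hour 14); mashing (finishes hour 4, plus 3-hour gap → hour 7). The controlling bound is hour 14, so whirlpool finishes at 14 + 9 = hour 23.
Conditioning cannot start until mashing (finishes hour 4, plus 1-hour gap → hour 5); whirlpool (finishes hour 23). The controlling bound is hour 23, so conditioning finishes at 23 + 3 = hour 26.
For primary fermentation: whirlpool (finishes hour 23); lautering (finishes hour 14). Taking the maximum gives a start of hour 23, and it finishes at 23 + 6 = hour 29.
Packaging cannot begin until primary fermentation (finishes hour 29, plus 1-hour gap → hour 30). It runs from hour 30 to 30 + 2 = hour 32.
All tasks are finished once the last one completes. Finish times: Milling at 11, Mashing at 4, Lautering at 14, Whirlpool at 23, Primary fermentation at 29, Conditioning at 26, Packaging at 32. The latest is hour 32.

32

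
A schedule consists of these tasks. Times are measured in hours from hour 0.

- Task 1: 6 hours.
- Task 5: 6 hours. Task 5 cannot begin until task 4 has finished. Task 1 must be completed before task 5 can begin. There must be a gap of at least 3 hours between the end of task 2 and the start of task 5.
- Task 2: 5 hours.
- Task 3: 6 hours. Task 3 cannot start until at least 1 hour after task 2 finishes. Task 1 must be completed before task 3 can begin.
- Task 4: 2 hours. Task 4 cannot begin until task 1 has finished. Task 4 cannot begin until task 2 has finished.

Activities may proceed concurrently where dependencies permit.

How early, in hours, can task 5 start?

8

Task 2 has no prerequisites, so it starts at hour 0 and finishes at hour 5.
Task 1 has no prerequisites, so it starts at hour 0 and finishes at hour 6.
Task 4 has to wait for task 1 (finishes hour 6); task 2 (finishes hour 5). The latest of these is hour 6, so task 4 runs hour 6 to 6 + 2 = hour 8.
Task 5 waits on task 4 (finishes hour 8); task 1 (finishes hour 6); task 2 (finishes hour 5, plus 3-hour gap → hour 8). The latest of these is hour 8, which is the earliest task 5 can start.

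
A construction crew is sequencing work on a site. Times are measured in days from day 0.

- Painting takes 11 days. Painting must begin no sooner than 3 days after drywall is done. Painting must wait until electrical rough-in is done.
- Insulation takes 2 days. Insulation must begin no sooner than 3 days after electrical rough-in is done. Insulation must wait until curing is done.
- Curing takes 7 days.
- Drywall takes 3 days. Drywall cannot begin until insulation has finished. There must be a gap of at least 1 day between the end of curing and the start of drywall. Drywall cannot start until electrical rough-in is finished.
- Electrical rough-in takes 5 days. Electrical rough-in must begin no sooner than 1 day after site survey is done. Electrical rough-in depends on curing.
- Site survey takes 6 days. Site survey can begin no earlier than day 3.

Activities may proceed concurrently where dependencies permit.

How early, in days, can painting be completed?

Nothing blocks curing, so it runs from day 0 to day 7.
Site survey cannot begin until its own release at day 3. It runs from day 3 to 3 + 6 = day 9.
Electrical rough-in has to wait for site survey (finishes day 9, plus 1-day gap → day 10); curing (finishes day 7). The latest of these is day 10, so electrical rough-in runs day 10 to 10 + 5 = day 15.
For insulation: electrical rough-in (finishes day 15, plus 3-day gap → day 18); curing (finishes day 7). Taking the maximum gives a start of day 18, and it finishes at 18 + 2 = day 20.
Drywall has to wait for insulation (finishes day 20); curing (finishes day 7, plus 1-day gap → day 8); electrical rough-in (finishes day 15). The latest of these is day 20, so drywall runs day 20 to 20 + 3 = day 23.
Painting needs all of drywall (finishes day 23, plus 3-day gap → day 26); electrical rough-in (finishes day 15). That puts its earliest start at day 26; it finishes at 26 + 11 = day 37.

37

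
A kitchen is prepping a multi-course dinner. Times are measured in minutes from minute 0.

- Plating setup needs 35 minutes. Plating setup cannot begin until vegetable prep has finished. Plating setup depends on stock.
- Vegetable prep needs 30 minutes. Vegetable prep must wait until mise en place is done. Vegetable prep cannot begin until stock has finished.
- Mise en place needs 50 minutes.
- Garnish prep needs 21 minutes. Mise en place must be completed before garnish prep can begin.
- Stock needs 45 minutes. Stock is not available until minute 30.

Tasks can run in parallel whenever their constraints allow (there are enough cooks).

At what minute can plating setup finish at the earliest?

140

Stock waits on its own release at minute 30, so it starts at minute 30 and finishes at 30 + 45 = minute 75.
Mise en place can start immediately at minute 0; it finishes at minute 50.
Vegetable prep has to wait for mise en place (finishes minute 50); stock (finishes minute 75). The latest of these is minute 75, so vegetable prep runs minute 75 to 75 + 30 = minute 105.
Plating setup has to wait for vegetable prep (finishes minute 105); stock (finishes minute 75). The latest of these is minute 105, so plating setup runs minute 105 to 105 + 35 = minute 140.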